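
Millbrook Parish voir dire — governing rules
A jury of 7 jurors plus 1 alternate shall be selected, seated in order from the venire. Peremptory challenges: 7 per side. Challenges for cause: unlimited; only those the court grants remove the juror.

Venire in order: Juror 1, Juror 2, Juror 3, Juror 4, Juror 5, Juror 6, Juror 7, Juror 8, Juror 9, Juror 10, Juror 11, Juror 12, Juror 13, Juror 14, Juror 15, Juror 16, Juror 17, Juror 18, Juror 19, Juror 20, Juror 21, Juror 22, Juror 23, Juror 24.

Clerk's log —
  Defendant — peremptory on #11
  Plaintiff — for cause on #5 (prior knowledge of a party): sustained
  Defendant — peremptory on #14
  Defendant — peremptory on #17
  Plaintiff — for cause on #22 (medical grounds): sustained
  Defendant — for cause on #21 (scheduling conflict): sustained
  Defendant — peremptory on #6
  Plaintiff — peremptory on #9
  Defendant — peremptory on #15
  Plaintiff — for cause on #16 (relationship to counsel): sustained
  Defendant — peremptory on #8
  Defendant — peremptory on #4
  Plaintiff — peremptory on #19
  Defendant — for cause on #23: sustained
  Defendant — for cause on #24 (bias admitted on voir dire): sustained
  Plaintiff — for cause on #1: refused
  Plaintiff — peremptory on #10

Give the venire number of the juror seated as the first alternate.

Removed: #4, #5, #6, #8, #9, #10, #11, #14, #15, #16, #17, #19, #21, #22, #23, #24. (#1 stays — for-cause denied.)
Seating in order: seats 1–7 → #1, #2, #3, #7, #12, #13, #18; alternates → #20.
So alternate 1 is #20.

20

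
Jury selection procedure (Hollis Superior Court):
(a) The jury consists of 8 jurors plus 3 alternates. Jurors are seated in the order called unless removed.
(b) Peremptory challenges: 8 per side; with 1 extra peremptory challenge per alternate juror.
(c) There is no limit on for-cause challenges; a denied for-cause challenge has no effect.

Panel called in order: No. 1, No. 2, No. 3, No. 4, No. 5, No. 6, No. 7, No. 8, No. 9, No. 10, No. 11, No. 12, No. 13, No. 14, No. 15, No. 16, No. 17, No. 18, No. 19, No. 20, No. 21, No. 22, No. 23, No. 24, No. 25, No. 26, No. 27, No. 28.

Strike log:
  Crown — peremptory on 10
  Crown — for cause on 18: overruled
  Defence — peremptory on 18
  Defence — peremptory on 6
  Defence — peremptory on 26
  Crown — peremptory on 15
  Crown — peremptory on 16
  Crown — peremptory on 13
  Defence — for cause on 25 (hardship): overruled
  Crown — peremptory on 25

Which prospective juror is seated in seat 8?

9

Removed: #6, #10, #13, #15, #16, #18, #25, #26.
Seating in order: seats 1–8 → #1, #2, #3, #4, #5, #7, #8, #9; alternates → #11, #12, #14.
So seat 8 is #9.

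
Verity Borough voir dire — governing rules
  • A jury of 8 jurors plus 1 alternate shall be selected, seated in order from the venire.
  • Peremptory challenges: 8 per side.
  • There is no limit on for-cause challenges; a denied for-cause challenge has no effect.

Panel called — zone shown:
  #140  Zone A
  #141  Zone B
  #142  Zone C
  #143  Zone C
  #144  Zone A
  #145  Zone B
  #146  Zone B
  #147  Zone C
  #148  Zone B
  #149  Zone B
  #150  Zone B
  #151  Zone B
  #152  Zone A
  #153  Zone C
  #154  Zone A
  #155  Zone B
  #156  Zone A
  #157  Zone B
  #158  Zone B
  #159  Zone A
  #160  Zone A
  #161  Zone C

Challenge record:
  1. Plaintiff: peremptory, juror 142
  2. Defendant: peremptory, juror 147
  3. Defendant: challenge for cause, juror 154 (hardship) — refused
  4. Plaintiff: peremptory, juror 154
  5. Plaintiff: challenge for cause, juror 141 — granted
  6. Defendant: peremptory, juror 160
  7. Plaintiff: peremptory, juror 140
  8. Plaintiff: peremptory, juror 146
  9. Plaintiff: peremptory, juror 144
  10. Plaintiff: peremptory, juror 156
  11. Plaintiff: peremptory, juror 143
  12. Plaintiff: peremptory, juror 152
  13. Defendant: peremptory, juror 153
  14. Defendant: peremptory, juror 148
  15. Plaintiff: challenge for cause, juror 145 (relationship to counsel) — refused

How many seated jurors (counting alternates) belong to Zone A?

1

Removed: #140, #141, #142, #143, #144, #146, #147, #148, #152, #153, #154, #156, #160.
Seated (9 incl. alternates): #145, #149, #150, #151, #155, #157, #158, #159, #161.
Of those, in Zone A: #159 → 1.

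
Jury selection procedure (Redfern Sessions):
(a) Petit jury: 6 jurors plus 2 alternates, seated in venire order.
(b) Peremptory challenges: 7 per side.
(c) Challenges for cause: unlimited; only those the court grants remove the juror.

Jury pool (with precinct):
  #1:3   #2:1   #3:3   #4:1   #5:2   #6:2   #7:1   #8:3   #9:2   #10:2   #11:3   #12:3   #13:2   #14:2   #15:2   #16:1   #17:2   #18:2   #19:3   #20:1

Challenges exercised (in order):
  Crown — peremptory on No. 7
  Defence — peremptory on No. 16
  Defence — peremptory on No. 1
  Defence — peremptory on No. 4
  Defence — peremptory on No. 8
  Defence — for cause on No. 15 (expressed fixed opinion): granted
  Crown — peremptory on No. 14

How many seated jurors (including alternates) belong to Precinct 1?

Removed: #1, #4, #7, #8, #14, #15, #16.
Seated (8 incl. alternates): #2, #3, #5, #6, #9, #10, #11, #12.
Of those, in Precinct 1: #2 → 1.

1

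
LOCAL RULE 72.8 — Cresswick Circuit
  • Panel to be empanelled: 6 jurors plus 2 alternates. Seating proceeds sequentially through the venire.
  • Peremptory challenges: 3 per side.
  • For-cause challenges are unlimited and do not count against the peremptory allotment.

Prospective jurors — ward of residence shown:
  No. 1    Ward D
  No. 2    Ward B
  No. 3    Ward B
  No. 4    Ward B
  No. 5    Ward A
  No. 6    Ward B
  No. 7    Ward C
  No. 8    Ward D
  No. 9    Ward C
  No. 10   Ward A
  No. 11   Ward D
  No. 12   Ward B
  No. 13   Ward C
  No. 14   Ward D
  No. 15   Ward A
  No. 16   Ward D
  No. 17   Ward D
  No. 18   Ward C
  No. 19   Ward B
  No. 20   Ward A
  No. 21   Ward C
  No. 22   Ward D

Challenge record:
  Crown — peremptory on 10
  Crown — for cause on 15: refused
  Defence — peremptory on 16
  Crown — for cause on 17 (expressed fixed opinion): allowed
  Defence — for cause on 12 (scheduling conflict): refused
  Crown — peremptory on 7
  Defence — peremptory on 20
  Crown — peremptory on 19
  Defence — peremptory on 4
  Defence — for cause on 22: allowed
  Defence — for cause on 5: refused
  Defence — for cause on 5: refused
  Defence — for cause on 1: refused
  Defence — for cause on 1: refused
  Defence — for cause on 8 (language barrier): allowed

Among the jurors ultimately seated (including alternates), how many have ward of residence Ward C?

1

Removed: #4, #7, #8, #10, #16, #17, #19, #20, #22.
Seated (8 incl. alternates): #1, #2, #3, #5, #6, #9, #11, #12.
Of those, in Ward C: #9 → 1.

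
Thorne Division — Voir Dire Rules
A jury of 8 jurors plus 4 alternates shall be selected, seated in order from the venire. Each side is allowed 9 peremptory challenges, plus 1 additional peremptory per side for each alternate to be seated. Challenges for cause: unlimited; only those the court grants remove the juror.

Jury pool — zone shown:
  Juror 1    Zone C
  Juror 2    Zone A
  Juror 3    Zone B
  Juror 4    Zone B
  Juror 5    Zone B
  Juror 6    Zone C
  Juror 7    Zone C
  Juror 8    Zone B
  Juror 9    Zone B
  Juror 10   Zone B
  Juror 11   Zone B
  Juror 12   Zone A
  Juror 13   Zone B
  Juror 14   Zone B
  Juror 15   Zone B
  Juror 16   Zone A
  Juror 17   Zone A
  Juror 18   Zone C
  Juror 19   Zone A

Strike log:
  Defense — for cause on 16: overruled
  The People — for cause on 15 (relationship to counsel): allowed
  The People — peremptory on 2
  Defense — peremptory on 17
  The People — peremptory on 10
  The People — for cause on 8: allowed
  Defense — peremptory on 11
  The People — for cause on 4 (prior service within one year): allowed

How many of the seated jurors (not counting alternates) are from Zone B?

4

Removed: #2, #4, #8, #10, #11, #15, #17.
Seated jurors 1–8: #1, #3, #5, #6, #7, #9, #12, #13 (alternates #14, #16, #18, #19 not counted).
Of those, in Zone B: #3, #5, #9, #13 → 4.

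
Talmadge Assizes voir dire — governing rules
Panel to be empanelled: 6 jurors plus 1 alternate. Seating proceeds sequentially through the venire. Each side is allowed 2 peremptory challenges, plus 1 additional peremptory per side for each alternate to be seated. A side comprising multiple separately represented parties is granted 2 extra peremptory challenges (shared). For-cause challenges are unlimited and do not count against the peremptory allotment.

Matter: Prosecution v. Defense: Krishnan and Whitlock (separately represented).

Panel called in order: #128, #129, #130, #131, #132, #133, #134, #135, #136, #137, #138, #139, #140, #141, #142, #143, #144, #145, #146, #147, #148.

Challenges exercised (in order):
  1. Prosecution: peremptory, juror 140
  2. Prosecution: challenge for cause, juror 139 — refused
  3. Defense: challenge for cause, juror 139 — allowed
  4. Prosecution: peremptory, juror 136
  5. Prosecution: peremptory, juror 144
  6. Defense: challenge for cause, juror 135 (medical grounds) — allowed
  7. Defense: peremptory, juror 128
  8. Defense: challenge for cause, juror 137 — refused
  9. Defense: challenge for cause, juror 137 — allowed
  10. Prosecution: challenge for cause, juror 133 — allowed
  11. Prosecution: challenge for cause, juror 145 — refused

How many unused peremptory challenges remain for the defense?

Defense allotment: 2 base + 1 × 1 alternate + 2 multi-party = 5.
Defense peremptories used: #128 — 1 (for-cause on #139, #135, #137, #137 don't count).
Remaining: 5 − 1 = 4.

4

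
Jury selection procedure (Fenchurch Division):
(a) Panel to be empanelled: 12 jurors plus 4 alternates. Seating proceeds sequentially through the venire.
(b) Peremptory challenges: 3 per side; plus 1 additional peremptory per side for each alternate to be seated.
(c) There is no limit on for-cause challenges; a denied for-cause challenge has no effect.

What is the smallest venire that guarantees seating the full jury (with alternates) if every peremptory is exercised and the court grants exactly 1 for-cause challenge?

Seats to fill: 12 + 4 alternates = 16.
Peremptories: 3 + 1×4 = 7 per side × 2 sides = 14.
For-cause removals: 1.
Minimum venire: 16 + 14 + 1 = 31.

31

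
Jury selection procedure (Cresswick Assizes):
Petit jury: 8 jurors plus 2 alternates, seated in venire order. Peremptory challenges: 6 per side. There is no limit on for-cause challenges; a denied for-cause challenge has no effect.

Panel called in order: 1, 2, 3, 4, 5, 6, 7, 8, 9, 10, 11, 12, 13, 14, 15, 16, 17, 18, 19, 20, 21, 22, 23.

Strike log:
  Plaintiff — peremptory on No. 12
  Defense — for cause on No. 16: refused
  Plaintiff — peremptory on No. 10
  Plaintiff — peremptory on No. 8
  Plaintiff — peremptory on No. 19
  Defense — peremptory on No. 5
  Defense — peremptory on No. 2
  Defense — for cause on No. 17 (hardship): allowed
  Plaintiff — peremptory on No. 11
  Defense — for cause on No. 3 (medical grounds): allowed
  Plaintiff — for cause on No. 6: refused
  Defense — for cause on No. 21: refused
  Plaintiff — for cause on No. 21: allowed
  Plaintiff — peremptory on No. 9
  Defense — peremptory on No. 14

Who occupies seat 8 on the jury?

Removed: #2, #3, #5, #8, #9, #10, #11, #12, #14, #17, #19, #21. (#6, #16 stay — for-cause denied.)
Seating in order: seats 1–8 → #1, #4, #6, #7, #13, #15, #16, #18; alternates → #20, #22.
So seat 8 is #18.

18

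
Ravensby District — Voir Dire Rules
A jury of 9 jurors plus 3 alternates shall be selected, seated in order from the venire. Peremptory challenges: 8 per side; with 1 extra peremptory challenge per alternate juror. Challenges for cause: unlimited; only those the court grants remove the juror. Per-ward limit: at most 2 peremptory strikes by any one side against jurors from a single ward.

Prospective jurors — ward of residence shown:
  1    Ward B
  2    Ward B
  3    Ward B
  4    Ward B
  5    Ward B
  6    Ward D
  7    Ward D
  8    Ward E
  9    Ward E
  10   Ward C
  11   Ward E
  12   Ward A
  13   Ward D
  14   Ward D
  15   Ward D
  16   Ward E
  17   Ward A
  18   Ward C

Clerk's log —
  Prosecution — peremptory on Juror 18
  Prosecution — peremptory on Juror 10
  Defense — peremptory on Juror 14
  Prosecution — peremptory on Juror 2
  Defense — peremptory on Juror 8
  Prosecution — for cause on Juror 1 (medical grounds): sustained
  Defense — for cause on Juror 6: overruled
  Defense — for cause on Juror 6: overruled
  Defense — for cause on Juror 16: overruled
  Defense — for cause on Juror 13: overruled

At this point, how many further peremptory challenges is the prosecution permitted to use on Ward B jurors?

1

Prosecution peremptories so far: #18, #10, #2 — 3 of 11 used, 8 left overall.
Against Ward B: #2 — 1 used; per-ward cap 2 leaves 1.
Binding limit: min(8, 1) = 1.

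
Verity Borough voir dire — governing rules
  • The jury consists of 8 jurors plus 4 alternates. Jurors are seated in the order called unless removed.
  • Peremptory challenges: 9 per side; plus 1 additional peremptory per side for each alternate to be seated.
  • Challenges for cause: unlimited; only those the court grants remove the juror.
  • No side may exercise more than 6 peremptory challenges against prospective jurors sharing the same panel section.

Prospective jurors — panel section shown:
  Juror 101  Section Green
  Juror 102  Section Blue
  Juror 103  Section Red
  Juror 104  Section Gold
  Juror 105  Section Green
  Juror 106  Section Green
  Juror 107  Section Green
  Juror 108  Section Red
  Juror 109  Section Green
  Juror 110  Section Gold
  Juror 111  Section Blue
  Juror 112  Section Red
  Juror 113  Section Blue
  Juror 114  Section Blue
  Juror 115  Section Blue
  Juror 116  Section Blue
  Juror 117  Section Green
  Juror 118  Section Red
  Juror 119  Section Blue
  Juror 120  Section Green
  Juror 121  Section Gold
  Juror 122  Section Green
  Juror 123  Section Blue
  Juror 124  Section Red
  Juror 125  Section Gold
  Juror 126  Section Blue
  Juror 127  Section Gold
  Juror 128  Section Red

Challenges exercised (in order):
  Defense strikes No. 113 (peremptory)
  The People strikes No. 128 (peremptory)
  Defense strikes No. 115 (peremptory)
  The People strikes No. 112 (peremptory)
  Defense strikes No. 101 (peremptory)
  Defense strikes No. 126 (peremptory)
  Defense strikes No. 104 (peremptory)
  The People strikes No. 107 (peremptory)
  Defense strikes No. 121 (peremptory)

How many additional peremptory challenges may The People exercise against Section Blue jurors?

The People peremptories so far: #128, #112, #107 — 3 of 13 used, 10 left overall.
Against Section Blue: none yet — per-section cap 6 leaves 6.
Binding limit: min(10, 6) = 6.

6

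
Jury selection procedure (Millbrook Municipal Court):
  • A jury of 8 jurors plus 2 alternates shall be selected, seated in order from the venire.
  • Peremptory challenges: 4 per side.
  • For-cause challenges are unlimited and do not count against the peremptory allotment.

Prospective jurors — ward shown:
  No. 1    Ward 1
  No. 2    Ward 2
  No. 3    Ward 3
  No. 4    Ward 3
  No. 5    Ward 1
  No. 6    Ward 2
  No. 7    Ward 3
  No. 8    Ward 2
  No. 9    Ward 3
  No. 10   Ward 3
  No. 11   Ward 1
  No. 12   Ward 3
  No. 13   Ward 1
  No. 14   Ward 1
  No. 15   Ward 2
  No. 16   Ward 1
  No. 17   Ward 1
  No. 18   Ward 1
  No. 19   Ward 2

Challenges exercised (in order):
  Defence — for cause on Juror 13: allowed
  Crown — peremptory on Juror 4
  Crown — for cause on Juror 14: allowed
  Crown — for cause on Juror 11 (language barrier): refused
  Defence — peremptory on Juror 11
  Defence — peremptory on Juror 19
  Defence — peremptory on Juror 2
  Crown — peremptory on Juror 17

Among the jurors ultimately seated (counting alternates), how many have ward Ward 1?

Removed: #2, #4, #11, #13, #14, #17, #19.
Seated (10 incl. alternates): #1, #3, #5, #6, #7, #8, #9, #10, #12, #15.
Of those, in Ward 1: #1, #5 → 2.

2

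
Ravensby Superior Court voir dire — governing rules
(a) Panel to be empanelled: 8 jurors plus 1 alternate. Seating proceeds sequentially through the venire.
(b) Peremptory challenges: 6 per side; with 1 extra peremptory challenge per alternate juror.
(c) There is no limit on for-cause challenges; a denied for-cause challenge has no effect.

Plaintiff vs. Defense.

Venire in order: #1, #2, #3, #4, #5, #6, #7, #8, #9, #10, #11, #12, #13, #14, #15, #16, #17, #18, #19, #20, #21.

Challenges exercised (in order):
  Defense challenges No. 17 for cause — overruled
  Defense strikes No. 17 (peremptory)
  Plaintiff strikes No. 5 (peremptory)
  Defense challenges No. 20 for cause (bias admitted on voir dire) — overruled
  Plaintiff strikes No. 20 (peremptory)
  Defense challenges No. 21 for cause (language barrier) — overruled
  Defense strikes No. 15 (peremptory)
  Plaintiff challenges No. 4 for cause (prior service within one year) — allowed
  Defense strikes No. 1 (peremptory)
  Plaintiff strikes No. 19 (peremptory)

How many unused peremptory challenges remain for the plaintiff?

4

Plaintiff allotment: 6 base + 1 × 1 alternate = 7.
Plaintiff peremptories used: #5, #20, #19 — 3 (the for-cause on #4 doesn't count).
Remaining: 7 − 3 = 4.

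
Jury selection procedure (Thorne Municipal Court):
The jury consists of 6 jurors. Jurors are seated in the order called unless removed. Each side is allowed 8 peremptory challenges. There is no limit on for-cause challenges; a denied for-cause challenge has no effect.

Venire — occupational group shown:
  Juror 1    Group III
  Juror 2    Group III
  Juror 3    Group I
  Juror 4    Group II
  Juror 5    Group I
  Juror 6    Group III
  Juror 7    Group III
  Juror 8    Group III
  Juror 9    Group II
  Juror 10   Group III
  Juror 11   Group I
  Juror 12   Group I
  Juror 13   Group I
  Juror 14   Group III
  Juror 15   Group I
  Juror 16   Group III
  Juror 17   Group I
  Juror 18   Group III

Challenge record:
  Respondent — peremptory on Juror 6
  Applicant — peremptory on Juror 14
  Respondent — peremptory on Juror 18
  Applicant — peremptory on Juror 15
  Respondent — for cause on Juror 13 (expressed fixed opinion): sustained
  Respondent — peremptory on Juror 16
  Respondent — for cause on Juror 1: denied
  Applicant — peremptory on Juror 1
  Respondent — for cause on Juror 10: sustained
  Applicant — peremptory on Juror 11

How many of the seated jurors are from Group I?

Removed: #1, #6, #10, #11, #13, #14, #15, #16, #18.
Seated jurors 1–6: #2, #3, #4, #5, #7, #8.
Of those, in Group I: #3, #5 → 2.

2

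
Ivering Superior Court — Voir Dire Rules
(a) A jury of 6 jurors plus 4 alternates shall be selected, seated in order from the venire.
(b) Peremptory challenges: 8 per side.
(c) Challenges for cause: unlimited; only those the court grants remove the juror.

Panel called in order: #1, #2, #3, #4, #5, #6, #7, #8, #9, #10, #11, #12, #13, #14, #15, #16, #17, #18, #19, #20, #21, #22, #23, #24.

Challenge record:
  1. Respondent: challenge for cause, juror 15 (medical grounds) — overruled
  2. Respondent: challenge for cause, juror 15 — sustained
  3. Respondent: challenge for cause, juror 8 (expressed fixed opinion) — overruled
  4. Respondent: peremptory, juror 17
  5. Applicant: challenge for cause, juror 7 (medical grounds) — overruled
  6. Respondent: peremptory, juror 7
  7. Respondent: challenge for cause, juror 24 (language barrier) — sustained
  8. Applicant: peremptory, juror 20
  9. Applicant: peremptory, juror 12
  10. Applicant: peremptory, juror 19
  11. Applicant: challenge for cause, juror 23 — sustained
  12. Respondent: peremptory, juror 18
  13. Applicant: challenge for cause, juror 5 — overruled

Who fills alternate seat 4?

11

Removed: #7, #12, #15, #17, #18, #19, #20, #23, #24. (#5, #8 stay — for-cause denied.)
Seating in order: seats 1–6 → #1, #2, #3, #4, #5, #6; alternates → #8, #9, #10, #11.
So alternate 4 is #11.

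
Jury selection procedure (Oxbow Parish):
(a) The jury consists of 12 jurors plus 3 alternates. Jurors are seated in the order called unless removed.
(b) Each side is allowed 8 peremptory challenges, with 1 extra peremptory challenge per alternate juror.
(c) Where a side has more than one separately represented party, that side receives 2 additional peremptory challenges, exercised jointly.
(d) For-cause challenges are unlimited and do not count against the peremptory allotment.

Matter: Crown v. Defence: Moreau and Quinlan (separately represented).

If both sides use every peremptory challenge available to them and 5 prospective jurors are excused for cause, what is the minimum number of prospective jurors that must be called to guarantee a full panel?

Seats to fill: 12 + 3 alternates = 15.
Peremptories — Crown: 8 + 1×3 = 11; Defence: 8 + 1×3 + 2 = 13; total 24.
For-cause removals: 5.
Minimum venire: 15 + 24 + 5 = 44.

44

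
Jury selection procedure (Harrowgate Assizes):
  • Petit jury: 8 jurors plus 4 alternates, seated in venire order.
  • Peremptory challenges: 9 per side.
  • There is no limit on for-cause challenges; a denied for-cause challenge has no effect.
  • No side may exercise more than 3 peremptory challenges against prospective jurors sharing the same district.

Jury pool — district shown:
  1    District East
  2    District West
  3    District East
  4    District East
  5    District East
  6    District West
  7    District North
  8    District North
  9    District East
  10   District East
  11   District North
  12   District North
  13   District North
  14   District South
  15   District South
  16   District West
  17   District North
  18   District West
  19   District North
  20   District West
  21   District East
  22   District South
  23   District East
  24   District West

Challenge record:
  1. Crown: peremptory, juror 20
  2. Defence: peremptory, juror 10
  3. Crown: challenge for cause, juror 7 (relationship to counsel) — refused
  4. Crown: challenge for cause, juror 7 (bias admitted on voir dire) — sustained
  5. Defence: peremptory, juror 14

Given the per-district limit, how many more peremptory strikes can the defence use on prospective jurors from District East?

2

Defence peremptories so far: #10, #14 — 2 of 9 used, 7 left overall.
Against District East: #10 — 1 used; per-district cap 3 leaves 2.
Binding limit: min(7, 2) = 2.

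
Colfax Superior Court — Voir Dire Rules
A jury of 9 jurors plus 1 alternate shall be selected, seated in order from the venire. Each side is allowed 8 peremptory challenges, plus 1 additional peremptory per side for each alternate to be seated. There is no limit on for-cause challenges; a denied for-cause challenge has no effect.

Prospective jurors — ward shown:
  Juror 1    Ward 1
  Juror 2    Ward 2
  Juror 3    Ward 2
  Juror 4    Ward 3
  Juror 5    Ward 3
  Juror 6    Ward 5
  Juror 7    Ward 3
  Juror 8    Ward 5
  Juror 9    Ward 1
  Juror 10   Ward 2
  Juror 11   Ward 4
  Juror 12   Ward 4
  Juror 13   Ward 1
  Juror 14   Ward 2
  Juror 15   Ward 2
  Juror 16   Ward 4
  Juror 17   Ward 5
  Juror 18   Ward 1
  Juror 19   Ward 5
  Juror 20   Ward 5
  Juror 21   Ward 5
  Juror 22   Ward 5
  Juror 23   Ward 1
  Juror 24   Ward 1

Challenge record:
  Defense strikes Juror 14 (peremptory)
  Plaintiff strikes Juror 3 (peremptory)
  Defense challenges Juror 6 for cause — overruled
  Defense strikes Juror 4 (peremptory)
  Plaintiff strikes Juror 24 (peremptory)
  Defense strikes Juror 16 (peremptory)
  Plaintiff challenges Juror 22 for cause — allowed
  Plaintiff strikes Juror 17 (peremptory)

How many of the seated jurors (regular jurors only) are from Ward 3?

Removed: #3, #4, #14, #16, #17, #22, #24.
Seated jurors 1–9: #1, #2, #5, #6, #7, #8, #9, #10, #11 (alternates #12 not counted).
Of those, in Ward 3: #5, #7 → 2.

2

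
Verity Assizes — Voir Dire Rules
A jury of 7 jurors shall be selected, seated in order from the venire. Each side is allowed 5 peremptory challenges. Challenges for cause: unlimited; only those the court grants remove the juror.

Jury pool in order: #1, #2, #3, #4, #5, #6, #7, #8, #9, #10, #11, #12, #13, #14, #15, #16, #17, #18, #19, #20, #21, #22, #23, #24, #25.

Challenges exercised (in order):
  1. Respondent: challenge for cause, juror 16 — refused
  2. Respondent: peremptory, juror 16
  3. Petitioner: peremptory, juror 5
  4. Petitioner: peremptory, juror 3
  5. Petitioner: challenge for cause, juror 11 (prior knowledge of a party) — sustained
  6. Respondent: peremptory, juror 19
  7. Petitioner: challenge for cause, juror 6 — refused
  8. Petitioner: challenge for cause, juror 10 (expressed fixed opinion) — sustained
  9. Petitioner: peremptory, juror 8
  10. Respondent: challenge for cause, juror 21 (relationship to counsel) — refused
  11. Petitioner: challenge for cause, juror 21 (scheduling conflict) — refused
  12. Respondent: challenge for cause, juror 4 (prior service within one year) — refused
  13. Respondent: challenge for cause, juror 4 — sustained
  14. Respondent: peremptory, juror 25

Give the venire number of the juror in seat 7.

Removed: #3, #4, #5, #8, #10, #11, #16, #19, #25. (#6, #21 stay — for-cause denied.)
Filling seats in venire order through position 7: #1, #2, #6, #7, #9, #12, #13.
So seat 7 is #13.

13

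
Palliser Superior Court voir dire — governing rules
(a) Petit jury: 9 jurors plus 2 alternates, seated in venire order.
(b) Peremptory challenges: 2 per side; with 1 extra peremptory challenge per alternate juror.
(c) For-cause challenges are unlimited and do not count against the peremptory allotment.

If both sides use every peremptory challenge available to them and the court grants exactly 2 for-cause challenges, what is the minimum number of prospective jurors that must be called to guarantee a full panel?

21

Seats to fill: 9 + 2 alternates = 11.
Peremptories: 2 + 1×2 = 4 per side × 2 sides = 8.
For-cause removals: 2.
Minimum venire: 11 + 8 + 2 = 21.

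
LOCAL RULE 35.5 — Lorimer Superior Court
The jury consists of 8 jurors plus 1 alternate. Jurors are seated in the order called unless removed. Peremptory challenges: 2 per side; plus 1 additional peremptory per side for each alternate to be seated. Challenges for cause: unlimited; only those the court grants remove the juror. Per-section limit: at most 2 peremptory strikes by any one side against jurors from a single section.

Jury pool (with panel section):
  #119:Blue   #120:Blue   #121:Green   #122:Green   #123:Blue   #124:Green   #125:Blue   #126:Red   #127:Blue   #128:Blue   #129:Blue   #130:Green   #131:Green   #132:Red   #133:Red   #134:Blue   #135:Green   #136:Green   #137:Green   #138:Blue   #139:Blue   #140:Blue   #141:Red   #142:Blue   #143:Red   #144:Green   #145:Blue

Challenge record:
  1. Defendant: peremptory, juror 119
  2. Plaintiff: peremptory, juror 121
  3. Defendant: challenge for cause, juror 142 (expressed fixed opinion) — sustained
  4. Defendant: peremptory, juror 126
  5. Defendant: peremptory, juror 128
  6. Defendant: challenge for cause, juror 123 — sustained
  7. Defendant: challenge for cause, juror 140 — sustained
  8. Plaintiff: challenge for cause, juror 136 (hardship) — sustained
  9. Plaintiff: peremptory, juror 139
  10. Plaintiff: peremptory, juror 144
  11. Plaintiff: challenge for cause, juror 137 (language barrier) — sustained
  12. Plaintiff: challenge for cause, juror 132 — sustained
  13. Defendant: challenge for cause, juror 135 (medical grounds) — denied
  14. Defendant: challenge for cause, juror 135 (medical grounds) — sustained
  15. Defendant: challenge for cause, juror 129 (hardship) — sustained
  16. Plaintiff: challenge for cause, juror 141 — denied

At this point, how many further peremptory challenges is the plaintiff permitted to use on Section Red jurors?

0

Plaintiff peremptories so far: #121, #139, #144 — 3 of 3 used, 0 left overall.
Against Section Red: none yet — per-section cap 2 leaves 2.
Binding limit: min(0, 2) = 0.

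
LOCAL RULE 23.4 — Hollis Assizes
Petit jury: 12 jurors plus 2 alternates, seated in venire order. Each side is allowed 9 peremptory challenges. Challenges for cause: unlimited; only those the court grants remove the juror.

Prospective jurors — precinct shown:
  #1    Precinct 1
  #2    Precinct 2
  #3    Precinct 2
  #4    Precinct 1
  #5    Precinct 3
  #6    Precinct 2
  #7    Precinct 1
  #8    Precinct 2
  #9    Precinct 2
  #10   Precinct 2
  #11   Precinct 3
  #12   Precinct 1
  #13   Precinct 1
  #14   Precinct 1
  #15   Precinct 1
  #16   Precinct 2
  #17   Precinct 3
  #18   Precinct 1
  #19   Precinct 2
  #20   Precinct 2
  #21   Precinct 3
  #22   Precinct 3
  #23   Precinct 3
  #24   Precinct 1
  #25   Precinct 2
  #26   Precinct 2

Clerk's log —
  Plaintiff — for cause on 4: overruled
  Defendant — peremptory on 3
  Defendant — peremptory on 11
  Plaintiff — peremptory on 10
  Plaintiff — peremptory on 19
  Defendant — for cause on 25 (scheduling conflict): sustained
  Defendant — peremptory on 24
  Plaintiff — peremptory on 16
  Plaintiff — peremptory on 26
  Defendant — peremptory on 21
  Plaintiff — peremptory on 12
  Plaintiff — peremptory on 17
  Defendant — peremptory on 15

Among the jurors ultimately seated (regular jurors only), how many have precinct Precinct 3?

Removed: #3, #10, #11, #12, #15, #16, #17, #19, #21, #24, #25, #26.
Seated jurors 1–12: #1, #2, #4, #5, #6, #7, #8, #9, #13, #14, #18, #20 (alternates #22, #23 not counted).
Of those, in Precinct 3: #5 → 1.

1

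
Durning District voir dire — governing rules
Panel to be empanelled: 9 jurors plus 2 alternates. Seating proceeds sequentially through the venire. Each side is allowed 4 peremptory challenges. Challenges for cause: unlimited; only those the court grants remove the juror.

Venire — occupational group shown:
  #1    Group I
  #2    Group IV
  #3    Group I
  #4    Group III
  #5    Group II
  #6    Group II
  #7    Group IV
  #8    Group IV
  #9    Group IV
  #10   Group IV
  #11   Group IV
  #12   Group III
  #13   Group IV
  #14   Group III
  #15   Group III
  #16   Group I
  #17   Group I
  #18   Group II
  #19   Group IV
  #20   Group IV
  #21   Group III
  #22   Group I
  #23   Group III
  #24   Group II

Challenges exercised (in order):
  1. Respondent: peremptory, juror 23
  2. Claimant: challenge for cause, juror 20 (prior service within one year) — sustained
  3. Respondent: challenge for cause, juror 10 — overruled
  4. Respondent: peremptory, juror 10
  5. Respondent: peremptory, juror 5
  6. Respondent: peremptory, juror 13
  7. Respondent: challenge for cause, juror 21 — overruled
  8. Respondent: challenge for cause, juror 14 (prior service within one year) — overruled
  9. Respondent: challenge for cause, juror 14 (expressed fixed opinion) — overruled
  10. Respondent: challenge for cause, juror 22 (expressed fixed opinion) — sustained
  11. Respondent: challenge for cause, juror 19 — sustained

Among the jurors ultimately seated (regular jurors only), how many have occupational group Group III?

Removed: #5, #10, #13, #19, #20, #22, #23.
Seated jurors 1–9: #1, #2, #3, #4, #6, #7, #8, #9, #11 (alternates #12, #14 not counted).
Of those, in Group III: #4 → 1.

1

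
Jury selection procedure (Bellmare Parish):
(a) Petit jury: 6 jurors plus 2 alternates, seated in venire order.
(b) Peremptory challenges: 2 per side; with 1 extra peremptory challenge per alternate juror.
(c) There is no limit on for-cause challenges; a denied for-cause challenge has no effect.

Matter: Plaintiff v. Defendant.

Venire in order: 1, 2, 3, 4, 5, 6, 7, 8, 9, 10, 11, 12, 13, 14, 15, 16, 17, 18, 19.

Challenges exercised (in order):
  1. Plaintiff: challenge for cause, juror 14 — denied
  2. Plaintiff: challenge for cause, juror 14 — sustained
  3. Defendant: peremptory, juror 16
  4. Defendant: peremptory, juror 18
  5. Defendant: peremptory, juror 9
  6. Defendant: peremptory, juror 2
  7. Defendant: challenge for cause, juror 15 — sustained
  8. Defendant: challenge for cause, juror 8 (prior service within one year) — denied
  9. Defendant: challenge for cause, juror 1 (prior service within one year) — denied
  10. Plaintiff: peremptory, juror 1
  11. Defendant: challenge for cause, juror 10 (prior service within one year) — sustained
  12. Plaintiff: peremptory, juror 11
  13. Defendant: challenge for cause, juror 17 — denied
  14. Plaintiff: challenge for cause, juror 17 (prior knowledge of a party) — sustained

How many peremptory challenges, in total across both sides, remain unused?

2

Plaintiff allotment: 2 base + 1 × 2 alternates = 4. Defendant allotment: 2 base + 1 × 2 alternates = 4.
Plaintiff peremptories used: #1, #11 — 2 (for-cause on #14, #14, #17 don't count).
Defendant peremptories used: #16, #18, #9, #2 — 4 (for-cause on #15, #8, #1, #10, #17 don't count).
Remaining: (4 − 2) + (4 − 4) = 2.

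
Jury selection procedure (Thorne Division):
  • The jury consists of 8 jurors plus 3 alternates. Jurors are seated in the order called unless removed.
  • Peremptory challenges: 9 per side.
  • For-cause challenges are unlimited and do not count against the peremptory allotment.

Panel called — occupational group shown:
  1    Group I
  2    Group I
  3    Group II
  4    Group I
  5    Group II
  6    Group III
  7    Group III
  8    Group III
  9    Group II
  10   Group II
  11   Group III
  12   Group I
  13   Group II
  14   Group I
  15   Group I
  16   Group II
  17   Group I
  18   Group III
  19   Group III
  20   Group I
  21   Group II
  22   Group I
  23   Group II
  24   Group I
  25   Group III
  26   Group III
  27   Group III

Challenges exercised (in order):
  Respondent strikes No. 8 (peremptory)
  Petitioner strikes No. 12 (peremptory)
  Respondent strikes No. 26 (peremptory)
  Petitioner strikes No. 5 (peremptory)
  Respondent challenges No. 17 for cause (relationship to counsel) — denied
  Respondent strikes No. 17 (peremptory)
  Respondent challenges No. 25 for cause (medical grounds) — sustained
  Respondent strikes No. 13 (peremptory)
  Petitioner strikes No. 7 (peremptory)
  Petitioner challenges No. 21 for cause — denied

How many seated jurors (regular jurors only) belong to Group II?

Removed: #5, #7, #8, #12, #13, #17, #25, #26.
Seated jurors 1–8: #1, #2, #3, #4, #6, #9, #10, #11 (alternates #14, #15, #16 not counted).
Of those, in Group II: #3, #9, #10 → 3.

3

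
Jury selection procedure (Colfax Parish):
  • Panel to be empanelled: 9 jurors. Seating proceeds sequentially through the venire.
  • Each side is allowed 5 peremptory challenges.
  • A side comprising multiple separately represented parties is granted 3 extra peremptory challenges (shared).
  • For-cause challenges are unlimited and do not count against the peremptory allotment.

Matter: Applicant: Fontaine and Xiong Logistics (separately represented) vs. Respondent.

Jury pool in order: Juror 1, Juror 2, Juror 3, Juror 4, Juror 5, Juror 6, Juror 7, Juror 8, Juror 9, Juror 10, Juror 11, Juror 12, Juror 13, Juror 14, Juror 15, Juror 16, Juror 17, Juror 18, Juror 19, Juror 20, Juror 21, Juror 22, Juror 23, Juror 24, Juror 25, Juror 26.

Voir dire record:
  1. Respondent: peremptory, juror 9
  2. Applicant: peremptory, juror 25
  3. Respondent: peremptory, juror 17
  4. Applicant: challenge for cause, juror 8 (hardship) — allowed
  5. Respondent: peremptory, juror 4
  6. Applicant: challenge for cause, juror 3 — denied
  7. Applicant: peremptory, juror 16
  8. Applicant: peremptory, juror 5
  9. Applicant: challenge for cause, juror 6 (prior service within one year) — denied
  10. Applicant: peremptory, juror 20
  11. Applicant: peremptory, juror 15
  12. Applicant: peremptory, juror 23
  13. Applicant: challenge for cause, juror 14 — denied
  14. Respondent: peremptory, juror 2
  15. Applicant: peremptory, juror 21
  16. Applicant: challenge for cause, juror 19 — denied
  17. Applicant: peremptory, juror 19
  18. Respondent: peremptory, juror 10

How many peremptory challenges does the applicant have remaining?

0

Applicant allotment: 5 base + 3 multi-party = 8.
Applicant peremptories used: #25, #16, #5, #20, #15, #23, #21, #19 — 8 (for-cause on #8, #3, #6, #14, #19 don't count).
Remaining: 8 − 8 = 0.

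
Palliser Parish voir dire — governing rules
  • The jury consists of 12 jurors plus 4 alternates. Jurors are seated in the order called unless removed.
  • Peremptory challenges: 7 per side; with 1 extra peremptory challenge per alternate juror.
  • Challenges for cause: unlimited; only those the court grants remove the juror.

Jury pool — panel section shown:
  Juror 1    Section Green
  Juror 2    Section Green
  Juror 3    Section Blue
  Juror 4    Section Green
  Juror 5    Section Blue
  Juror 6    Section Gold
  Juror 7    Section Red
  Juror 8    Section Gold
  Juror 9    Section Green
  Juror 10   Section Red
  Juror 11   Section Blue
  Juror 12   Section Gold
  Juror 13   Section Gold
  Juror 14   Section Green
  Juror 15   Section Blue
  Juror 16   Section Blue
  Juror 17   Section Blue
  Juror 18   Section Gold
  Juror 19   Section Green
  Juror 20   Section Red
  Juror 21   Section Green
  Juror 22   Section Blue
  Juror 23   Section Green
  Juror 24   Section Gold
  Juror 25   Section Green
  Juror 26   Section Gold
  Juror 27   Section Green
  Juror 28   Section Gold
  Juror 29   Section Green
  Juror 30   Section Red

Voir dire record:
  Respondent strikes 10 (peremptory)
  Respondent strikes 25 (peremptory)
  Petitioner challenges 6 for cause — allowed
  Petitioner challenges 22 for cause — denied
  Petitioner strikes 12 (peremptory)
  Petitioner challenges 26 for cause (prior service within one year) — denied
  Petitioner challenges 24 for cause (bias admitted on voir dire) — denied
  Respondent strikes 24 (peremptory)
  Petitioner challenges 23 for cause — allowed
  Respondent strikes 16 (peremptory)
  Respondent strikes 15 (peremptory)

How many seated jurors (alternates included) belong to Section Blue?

Removed: #6, #10, #12, #15, #16, #23, #24, #25.
Seated (16 incl. alternates): #1, #2, #3, #4, #5, #7, #8, #9, #11, #13, #14, #17, #18, #19, #20, #21.
Of those, in Section Blue: #3, #5, #11, #17 → 4.

4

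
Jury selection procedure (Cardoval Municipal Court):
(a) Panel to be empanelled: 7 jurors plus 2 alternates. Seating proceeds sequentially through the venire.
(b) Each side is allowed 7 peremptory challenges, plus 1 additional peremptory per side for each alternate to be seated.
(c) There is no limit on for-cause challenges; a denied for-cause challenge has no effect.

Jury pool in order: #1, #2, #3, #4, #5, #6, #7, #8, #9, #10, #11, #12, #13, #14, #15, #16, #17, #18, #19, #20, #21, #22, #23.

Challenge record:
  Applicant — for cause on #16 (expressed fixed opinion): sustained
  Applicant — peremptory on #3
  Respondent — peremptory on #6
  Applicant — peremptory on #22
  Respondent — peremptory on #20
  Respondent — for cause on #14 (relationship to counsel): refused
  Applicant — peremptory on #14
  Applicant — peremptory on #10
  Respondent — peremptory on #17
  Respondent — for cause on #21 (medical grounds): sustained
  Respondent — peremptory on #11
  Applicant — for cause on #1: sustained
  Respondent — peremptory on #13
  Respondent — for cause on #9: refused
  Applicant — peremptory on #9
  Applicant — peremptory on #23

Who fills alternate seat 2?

Removed: #1, #3, #6, #9, #10, #11, #13, #14, #16, #17, #20, #21, #22, #23.
Seating in order: seats 1–7 → #2, #4, #5, #7, #8, #12, #15; alternates → #18, #19.
So alternate 2 is #19.

19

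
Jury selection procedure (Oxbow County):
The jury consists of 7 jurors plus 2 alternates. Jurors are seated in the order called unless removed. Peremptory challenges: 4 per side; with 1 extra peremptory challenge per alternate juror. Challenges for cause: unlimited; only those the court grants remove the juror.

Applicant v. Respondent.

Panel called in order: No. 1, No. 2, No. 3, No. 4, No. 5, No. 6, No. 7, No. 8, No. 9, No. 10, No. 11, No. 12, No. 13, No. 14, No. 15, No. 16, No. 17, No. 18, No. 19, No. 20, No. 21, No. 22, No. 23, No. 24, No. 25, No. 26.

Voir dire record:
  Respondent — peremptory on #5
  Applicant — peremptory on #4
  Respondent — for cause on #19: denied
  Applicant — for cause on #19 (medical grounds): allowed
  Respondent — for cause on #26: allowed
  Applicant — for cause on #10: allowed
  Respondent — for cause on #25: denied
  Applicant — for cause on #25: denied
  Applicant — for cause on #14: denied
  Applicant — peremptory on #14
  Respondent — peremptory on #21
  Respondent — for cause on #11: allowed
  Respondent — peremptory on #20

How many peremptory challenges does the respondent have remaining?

Respondent allotment: 4 base + 1 × 2 alternates = 6.
Respondent peremptories used: #5, #21, #20 — 3 (for-cause on #19, #26, #25, #11 don't count).
Remaining: 6 − 3 = 3.

3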